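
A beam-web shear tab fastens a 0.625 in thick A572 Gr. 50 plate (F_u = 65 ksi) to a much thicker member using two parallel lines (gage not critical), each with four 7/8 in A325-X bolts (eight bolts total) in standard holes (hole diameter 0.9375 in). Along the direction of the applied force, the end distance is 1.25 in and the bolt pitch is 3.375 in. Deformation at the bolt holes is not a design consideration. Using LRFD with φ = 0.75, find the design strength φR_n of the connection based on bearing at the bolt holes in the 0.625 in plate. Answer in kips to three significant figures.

Per bolt r_n = 1.5 l_c t F_u ≤ 3.0 d t F_u; upper limit = 3.0 × 0.875 × 0.625 × 65 = 106.6 kips.
Edge bolt: l_c = 1.25 − 0.9375/2 = 0.7812 in → 1.5 × 0.7812 × 0.625 × 65 = 47.61 → r_n = 47.61 kips.
Interior bolts: l_c = 3.375 − 0.9375 = 2.438 in → 1.5 × 2.438 × 0.625 × 65 = 148.5 → r_n = 106.6 kips.
R_n = 2 × 47.61 + 6 × 106.6 = 735.1 kips.
Design strength φR_n = 0.75 × 735.1 = 551 kips.

551 kips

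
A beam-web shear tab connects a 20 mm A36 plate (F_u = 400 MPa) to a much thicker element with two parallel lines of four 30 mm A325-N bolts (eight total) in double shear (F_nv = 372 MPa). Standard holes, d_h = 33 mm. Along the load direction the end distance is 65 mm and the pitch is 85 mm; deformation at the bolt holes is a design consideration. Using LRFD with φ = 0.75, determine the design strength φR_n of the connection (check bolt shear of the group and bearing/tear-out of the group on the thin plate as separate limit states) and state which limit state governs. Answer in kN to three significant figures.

Bolt shear: A_b = π·30²/4 = 706.9 mm²; R_n = 372 × 706.9 × 8 × 2 / 1000 = 4207 kN → 0.75 × 4207 = 3160 kN.
Bearing (1.2 l_c t F_u ≤ 2.4 d t F_u): upper limit = 2.4·30·20·400 / 1000 = 576 kN.
  Edge l_c = 65 − 33/2 = 48.5 → r_n = 465.6 kN; interior l_c = 85 − 33 = 52 → r_n = 499.2 kN.
  R_n,bearing = 2·465.6 + 6·499.2 = 3926 kN → 0.75 × 3926 = 2940 kN.
Bearing governs: 2940 kN.

2940 kN (bearing governs)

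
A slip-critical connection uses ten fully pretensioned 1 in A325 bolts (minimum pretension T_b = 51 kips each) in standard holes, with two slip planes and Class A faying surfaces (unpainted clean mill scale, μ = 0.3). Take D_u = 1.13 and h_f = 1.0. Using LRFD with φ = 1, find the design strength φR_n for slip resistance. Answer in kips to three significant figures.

346 kips

R_n = μ · D_u · h_f · T_b · n_s · n_b = 0.3 × 1.13 × 1.0 × 51 × 2 × 10 = 345.8 kips.
Design strength φR_n = 1 × 345.8 = 346 kips.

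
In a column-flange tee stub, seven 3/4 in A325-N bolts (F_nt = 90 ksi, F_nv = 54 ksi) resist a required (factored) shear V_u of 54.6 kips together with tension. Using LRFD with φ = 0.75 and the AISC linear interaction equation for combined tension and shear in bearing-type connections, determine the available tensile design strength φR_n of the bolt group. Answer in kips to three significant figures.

A_b = π·0.75²/4 = 0.4418 in²; f_rv = 54.6 / (7 × 0.4418) = 17.66 ksi.
F'_nt = 1.3 F_nt − (F_nt / φF_nv) f_rv = 1.3·90 − (90/(0.75·54))·17.66 = 77.77 ksi, capped at F_nt → F'_nt = 77.77 ksi.
R_n = F'_nt · A_b · n = 77.77 × 0.4418 × 7 = 240.5 kips.
Design strength φR_n = 0.75 × 240.5 = 180 kips.

180 kips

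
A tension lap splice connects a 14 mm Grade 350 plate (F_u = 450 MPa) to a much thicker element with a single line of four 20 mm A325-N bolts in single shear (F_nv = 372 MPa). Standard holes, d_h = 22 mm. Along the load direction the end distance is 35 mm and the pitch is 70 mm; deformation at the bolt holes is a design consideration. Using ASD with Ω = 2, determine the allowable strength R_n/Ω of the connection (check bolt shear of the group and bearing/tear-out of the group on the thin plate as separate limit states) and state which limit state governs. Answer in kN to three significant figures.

234 kN (bolt shear governs)

Bolt shear: A_b = π·20²/4 = 314.2 mm²; R_n = 372 × 314.2 × 4 × 1 / 1000 = 467.5 kN → 467.5 / 2 = 234 kN.
Bearing (1.2 l_c t F_u ≤ 2.4 d t F_u): upper limit = 2.4·20·14·450 / 1000 = 302.4 kN.
  Edge l_c = 35 − 22/2 = 24 → r_n = 181.4 kN; interior l_c = 70 − 22 = 48 → r_n = 302.4 kN.
  R_n,bearing = 1·181.4 + 3·302.4 = 1089 kN → 1089 / 2 = 544 kN.
Bolt shear governs: 234 kN.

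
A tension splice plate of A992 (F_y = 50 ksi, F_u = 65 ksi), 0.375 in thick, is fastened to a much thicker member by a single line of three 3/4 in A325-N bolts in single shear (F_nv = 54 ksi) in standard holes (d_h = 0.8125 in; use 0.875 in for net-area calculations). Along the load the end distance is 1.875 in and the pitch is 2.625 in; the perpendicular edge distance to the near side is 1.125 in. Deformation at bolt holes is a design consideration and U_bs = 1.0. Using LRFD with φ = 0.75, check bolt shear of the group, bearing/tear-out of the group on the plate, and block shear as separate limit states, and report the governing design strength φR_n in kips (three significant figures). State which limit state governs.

53.7 kips (bolt shear governs)

Bolt shear: A_b = π·0.75²/4 = 0.4418 in²; R_n = 54 × 0.4418 × 3 × 1 = 71.57 kips → 0.75 × 71.57 = 53.7 kips.
Bearing: edge l_c = 1.469, r_n = 42.96 kips; interior l_c = 1.812, r_n = 43.87 kips; R_n = 42.96 + 2·43.87 = 130.7 kips → 98 kips.
Block shear: A_gv = 2.672, A_nv = 1.852, A_nt = 0.2578 in²; R_n = min(0.6F_uA_nv, 0.6F_yA_gv) + U_bs·F_u·A_nt = 88.97 kips → 66.7 kips.
Bolt shear governs: 53.7 kips.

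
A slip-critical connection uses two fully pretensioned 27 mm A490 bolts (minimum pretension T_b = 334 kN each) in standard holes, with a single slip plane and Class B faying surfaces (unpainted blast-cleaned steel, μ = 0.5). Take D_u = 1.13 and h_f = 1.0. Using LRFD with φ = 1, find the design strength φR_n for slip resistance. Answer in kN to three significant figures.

R_n = μ · D_u · h_f · T_b · n_s · n_b = 0.5 × 1.13 × 1.0 × 334 × 1 × 2 = 377.4 kN.
Design strength φR_n = 1 × 377.4 = 377 kN.

377 kN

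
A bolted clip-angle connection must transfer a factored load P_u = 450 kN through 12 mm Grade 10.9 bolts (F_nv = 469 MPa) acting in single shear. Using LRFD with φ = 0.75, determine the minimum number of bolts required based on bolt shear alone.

A_b = π·12²/4 = 113.1 mm².
Per-bolt design strength φR_n = 0.75 × 469 × 113.1 × 1 / 1000 = 39.78 kN.
n ≥ 450 / 39.78 = 11.31 → use 12 bolts.

12 bolts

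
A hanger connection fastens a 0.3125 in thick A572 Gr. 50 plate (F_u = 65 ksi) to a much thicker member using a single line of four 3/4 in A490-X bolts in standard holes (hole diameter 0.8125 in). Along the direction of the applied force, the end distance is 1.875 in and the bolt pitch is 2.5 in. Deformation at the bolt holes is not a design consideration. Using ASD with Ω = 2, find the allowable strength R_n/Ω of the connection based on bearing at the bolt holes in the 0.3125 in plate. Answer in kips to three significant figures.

90.9 kips

Per bolt r_n = 1.5 l_c t F_u ≤ 3.0 d t F_u; upper limit = 3.0 × 0.75 × 0.3125 × 65 = 45.7 kips.
Edge bolt: l_c = 1.875 − 0.8125/2 = 1.469 in → 1.5 × 1.469 × 0.3125 × 65 = 44.75 → r_n = 44.75 kips.
Interior bolts: l_c = 2.5 − 0.8125 = 1.688 in → 1.5 × 1.688 × 0.3125 × 65 = 51.42 → r_n = 45.7 kips.
R_n = 1 × 44.75 + 3 × 45.7 = 181.9 kips.
Allowable strength R_n/Ω = 181.9 / 2 = 90.9 kips.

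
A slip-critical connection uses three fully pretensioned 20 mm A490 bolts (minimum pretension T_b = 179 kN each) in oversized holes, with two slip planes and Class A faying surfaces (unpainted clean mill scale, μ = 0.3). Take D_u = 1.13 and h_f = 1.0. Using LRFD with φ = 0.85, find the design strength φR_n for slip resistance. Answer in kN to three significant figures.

R_n = μ · D_u · h_f · T_b · n_s · n_b = 0.3 × 1.13 × 1.0 × 179 × 2 × 3 = 364.1 kN.
Design strength φR_n = 0.85 × 364.1 = 309 kN.

309 kN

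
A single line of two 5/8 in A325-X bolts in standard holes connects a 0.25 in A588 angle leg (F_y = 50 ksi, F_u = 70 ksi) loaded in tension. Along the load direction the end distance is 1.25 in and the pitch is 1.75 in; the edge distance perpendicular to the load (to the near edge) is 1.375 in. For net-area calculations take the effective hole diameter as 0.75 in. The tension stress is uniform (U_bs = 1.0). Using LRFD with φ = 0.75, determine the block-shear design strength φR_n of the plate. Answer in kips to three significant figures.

27.9 kips

Shear plane L_v = 1.25 + 1·1.75 = 3 in; A_gv = 3 × 0.25 = 0.75 in².
A_nv = (3 − 1.5·0.75) × 0.25 = 0.4688 in².
A_nt = (1.375 − 0.5·0.75) × 0.25 = 0.25 in².
0.6 F_u A_nv = 19.69 kips; 0.6 F_y A_gv = 22.5 kips → shear rupture governs the shear term.
R_n = 19.69 + 1.0 × 70 × 0.25 = 37.19 kips.
Design strength φR_n = 0.75 × 37.19 = 27.9 kips.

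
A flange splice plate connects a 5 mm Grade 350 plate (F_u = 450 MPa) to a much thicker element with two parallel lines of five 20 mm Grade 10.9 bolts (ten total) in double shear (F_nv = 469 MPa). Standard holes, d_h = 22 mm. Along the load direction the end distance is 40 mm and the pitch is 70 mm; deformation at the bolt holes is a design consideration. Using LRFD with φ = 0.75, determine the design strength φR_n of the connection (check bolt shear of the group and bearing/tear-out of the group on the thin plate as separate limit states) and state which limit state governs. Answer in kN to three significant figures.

765 kN (bearing governs)

Bolt shear: A_b = π·20²/4 = 314.2 mm²; R_n = 469 × 314.2 × 10 × 2 / 1000 = 2947 kN → 0.75 × 2947 = 2210 kN.
Bearing (1.2 l_c t F_u ≤ 2.4 d t F_u): upper limit = 2.4·20·5·450 / 1000 = 108 kN.
  Edge l_c = 40 − 22/2 = 29 → r_n = 78.3 kN; interior l_c = 70 − 22 = 48 → r_n = 108 kN.
  R_n,bearing = 2·78.3 + 8·108 = 1021 kN → 0.75 × 1021 = 765 kN.
Bearing governs: 765 kN.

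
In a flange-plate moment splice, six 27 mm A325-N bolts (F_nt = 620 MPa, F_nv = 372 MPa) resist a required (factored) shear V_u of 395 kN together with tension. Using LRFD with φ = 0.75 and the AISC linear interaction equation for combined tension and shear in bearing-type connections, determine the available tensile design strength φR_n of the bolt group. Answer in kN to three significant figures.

A_b = π·27²/4 = 572.6 mm²; f_rv = 395 × 1000 / (6 × 572.6) = 115 MPa.
F'_nt = 1.3 F_nt − (F_nt / φF_nv) f_rv = 1.3·620 − (620/(0.75·372))·115 = 550.5 MPa, capped at F_nt → F'_nt = 550.5 MPa.
R_n = F'_nt · A_b · n = 550.5 × 572.6 × 6 / 1000 = 1891 kN.
Design strength φR_n = 0.75 × 1891 = 1420 kN.

1420 kN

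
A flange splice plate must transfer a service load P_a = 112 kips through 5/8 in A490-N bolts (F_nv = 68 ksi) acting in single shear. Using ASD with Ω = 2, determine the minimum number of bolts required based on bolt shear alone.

A_b = π·0.625²/4 = 0.3068 in².
Per-bolt allowable strength R_n/Ω = 68 × 0.3068 × 1 / 2 = 10.43 kips.
n ≥ 112 / 10.43 = 10.74 → use 11 bolts.

11 bolts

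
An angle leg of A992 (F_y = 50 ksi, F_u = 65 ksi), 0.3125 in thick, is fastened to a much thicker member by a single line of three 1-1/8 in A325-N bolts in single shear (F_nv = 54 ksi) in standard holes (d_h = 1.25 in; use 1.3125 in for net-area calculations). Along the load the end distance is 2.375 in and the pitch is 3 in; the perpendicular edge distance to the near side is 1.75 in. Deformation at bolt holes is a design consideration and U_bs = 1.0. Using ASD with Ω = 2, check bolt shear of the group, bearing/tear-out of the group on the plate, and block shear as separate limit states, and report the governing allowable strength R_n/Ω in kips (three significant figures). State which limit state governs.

Bolt shear: A_b = π·1.125²/4 = 0.994 in²; R_n = 54 × 0.994 × 3 × 1 = 161 kips → 161 / 2 = 80.5 kips.
Bearing: edge l_c = 1.75, r_n = 42.66 kips; interior l_c = 1.75, r_n = 42.66 kips; R_n = 42.66 + 2·42.66 = 128 kips → 64 kips.
Block shear: A_gv = 2.617, A_nv = 1.592, A_nt = 0.3418 in²; R_n = min(0.6F_uA_nv, 0.6F_yA_gv) + U_bs·F_u·A_nt = 84.3 kips → 42.1 kips.
Block shear governs: 42.1 kips.

42.1 kips (block shear governs)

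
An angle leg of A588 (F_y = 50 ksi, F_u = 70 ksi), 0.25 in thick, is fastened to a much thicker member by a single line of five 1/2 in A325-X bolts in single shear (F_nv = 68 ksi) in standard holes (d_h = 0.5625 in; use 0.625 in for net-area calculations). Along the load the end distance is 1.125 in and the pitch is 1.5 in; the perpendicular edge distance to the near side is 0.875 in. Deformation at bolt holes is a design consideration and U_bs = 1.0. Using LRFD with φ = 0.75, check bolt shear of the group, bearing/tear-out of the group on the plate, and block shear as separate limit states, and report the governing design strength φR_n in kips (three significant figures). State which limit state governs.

Bolt shear: A_b = π·0.5²/4 = 0.1963 in²; R_n = 68 × 0.1963 × 5 × 1 = 66.76 kips → 0.75 × 66.76 = 50.1 kips.
Bearing: edge l_c = 0.8438, r_n = 17.72 kips; interior l_c = 0.9375, r_n = 19.69 kips; R_n = 17.72 + 4·19.69 = 96.47 kips → 72.4 kips.
Block shear: A_gv = 1.781, A_nv = 1.078, A_nt = 0.1406 in²; R_n = min(0.6F_uA_nv, 0.6F_yA_gv) + U_bs·F_u·A_nt = 55.12 kips → 41.3 kips.
Block shear governs: 41.3 kips.

41.3 kips (block shear governs)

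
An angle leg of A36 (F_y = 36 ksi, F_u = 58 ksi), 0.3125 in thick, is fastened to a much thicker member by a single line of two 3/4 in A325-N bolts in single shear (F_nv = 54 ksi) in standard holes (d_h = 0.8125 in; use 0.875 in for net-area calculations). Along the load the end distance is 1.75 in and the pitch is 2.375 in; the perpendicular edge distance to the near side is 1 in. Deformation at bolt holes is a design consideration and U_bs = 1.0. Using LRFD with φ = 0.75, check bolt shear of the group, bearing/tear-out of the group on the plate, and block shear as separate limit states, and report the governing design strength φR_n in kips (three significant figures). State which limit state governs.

Bolt shear: A_b = π·0.75²/4 = 0.4418 in²; R_n = 54 × 0.4418 × 2 × 1 = 47.71 kips → 0.75 × 47.71 = 35.8 kips.
Bearing: edge l_c = 1.344, r_n = 29.23 kips; interior l_c = 1.562, r_n = 32.62 kips; R_n = 29.23 + 1·32.62 = 61.85 kips → 46.4 kips.
Block shear: A_gv = 1.289, A_nv = 0.8789, A_nt = 0.1758 in²; R_n = min(0.6F_uA_nv, 0.6F_yA_gv) + U_bs·F_u·A_nt = 38.04 kips → 28.5 kips.
Block shear governs: 28.5 kips.

28.5 kips (block shear governs)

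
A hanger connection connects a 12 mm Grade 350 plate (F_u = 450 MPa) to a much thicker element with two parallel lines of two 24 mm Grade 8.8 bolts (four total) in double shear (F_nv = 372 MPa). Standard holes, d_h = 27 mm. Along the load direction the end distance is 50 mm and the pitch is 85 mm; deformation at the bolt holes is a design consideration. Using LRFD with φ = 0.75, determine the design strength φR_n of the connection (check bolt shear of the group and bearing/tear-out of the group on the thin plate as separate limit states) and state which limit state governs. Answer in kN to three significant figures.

Bolt shear: A_b = π·24²/4 = 452.4 mm²; R_n = 372 × 452.4 × 4 × 2 / 1000 = 1346 kN → 0.75 × 1346 = 1010 kN.
Bearing (1.2 l_c t F_u ≤ 2.4 d t F_u): upper limit = 2.4·24·12·450 / 1000 = 311 kN.
  Edge l_c = 50 − 27/2 = 36.5 → r_n = 236.5 kN; interior l_c = 85 − 27 = 58 → r_n = 311 kN.
  R_n,bearing = 2·236.5 + 2·311 = 1095 kN → 0.75 × 1095 = 821 kN.
Bearing governs: 821 kN.

821 kN (bearing governs)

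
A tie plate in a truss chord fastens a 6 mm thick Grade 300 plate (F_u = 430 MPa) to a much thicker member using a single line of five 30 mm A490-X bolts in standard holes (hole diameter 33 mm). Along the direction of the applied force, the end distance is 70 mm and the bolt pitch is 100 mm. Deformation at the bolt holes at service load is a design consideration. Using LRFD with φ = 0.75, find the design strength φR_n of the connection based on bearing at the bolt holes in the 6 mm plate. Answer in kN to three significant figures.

682 kN

Per bolt r_n = 1.2 l_c t F_u ≤ 2.4 d t F_u; upper limit = 2.4 × 30 × 6 × 430 / 1000 = 185.8 kN.
Edge bolt: l_c = 70 − 33/2 = 53.5 mm → 1.2 × 53.5 × 6 × 430 / 1000 = 165.6 → r_n = 165.6 kN.
Interior bolts: l_c = 100 − 33 = 67 mm → 1.2 × 67 × 6 × 430 / 1000 = 207.4 → r_n = 185.8 kN.
R_n = 1 × 165.6 + 4 × 185.8 = 908.7 kN.
Design strength φR_n = 0.75 × 908.7 = 682 kN.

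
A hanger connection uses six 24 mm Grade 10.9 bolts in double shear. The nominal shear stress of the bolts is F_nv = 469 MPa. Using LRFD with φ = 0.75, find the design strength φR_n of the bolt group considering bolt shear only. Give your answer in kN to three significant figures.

1910 kN

A_b = π × 24² / 4 = 452.4 mm².
R_n = F_nv · A_b · n · n_s = 469 × 452.4 × 6 × 2 / 1000 = 2546 kN.
Design strength φR_n = 0.75 × 2546 = 1910 kN.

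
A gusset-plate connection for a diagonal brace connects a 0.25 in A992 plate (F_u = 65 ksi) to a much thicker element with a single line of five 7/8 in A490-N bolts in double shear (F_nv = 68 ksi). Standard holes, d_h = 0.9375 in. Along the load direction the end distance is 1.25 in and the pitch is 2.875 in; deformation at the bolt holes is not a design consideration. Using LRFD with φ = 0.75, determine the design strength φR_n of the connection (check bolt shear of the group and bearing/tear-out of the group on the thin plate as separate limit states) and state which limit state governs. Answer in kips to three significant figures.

142 kips (bearing governs)

Bolt shear: A_b = π·0.875²/4 = 0.6013 in²; R_n = 68 × 0.6013 × 5 × 2 = 408.9 kips → 0.75 × 408.9 = 307 kips.
Bearing (1.5 l_c t F_u ≤ 3.0 d t F_u): upper limit = 3.0·0.875·0.25·65 = 42.66 kips.
  Edge l_c = 1.25 − 0.9375/2 = 0.7812 → r_n = 19.04 kips; interior l_c = 2.875 − 0.9375 = 1.938 → r_n = 42.66 kips.
  R_n,bearing = 1·19.04 + 4·42.66 = 189.7 kips → 0.75 × 189.7 = 142 kips.
Bearing governs: 142 kips.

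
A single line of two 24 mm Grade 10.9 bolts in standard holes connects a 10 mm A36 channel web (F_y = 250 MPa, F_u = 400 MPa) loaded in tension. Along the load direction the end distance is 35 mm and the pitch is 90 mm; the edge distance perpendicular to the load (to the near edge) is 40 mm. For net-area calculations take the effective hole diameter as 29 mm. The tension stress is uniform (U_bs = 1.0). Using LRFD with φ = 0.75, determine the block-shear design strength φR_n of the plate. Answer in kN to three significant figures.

Shear plane L_v = 35 + 1·90 = 125 mm; A_gv = 125 × 10 = 1250 mm².
A_nv = (125 − 1.5·29) × 10 = 815 mm².
A_nt = (40 − 0.5·29) × 10 = 255 mm².
0.6 F_u A_nv = 195.6 kN; 0.6 F_y A_gv = 187.5 kN → shear yielding governs the shear term.
R_n = 187.5 + 1.0 × 400 × 255 / 1000 = 289.5 kN.
Design strength φR_n = 0.75 × 289.5 = 217 kN.

217 kN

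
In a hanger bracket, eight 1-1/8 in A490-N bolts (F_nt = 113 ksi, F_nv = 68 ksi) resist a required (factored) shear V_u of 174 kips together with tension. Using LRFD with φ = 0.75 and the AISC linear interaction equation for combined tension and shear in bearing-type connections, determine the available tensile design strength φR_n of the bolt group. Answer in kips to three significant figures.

A_b = π·1.125²/4 = 0.994 in²; f_rv = 174 / (8 × 0.994) = 21.88 ksi.
F'_nt = 1.3 F_nt − (F_nt / φF_nv) f_rv = 1.3·113 − (113/(0.75·68))·21.88 = 98.42 ksi, capped at F_nt → F'_nt = 98.42 ksi.
R_n = F'_nt · A_b · n = 98.42 × 0.994 × 8 = 782.6 kips.
Design strength φR_n = 0.75 × 782.6 = 587 kips.

587 kips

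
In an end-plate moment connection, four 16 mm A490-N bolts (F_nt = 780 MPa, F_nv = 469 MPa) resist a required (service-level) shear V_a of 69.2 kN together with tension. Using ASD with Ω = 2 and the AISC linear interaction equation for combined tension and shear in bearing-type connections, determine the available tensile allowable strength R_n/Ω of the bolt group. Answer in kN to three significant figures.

293 kN

A_b = π·16²/4 = 201.1 mm²; f_rv = 69.2 × 1000 / (4 × 201.1) = 86.04 MPa.
F'_nt = 1.3 F_nt − (Ω F_nt / F_nv) f_rv = 1.3·780 − (2·780/469)·86.04 = 727.8 MPa, capped at F_nt → F'_nt = 727.8 MPa.
R_n = F'_nt · A_b · n = 727.8 × 201.1 × 4 / 1000 = 585.3 kN.
Allowable strength R_n/Ω = 585.3 / 2 = 293 kN.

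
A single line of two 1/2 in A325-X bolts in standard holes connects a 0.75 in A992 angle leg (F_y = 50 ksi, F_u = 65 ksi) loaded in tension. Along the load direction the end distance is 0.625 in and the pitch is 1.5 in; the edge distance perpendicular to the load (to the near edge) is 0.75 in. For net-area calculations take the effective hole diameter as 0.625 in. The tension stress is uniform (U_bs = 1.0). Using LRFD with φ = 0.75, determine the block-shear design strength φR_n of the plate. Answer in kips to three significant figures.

42 kips

Shear plane L_v = 0.625 + 1·1.5 = 2.125 in; A_gv = 2.125 × 0.75 = 1.594 in².
A_nv = (2.125 − 1.5·0.625) × 0.75 = 0.8906 in².
A_nt = (0.75 − 0.5·0.625) × 0.75 = 0.3281 in².
0.6 F_u A_nv = 34.73 kips; 0.6 F_y A_gv = 47.81 kips → shear rupture governs the shear term.
R_n = 34.73 + 1.0 × 65 × 0.3281 = 56.06 kips.
Design strength φR_n = 0.75 × 56.06 = 42 kips.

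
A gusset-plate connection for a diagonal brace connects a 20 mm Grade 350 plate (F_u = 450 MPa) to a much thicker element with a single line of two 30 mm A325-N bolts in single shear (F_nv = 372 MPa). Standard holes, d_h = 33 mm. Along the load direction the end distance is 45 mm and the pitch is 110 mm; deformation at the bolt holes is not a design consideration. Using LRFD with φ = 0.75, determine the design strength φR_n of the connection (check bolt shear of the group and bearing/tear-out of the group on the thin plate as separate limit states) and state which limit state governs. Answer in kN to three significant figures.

394 kN (bolt shear governs)

Bolt shear: A_b = π·30²/4 = 706.9 mm²; R_n = 372 × 706.9 × 2 × 1 / 1000 = 525.9 kN → 0.75 × 525.9 = 394 kN.
Bearing (1.5 l_c t F_u ≤ 3.0 d t F_u): upper limit = 3.0·30·20·450 / 1000 = 810 kN.
  Edge l_c = 45 − 33/2 = 28.5 → r_n = 384.8 kN; interior l_c = 110 − 33 = 77 → r_n = 810 kN.
  R_n,bearing = 1·384.8 + 1·810 = 1195 kN → 0.75 × 1195 = 896 kN.
Bolt shear governs: 394 kN.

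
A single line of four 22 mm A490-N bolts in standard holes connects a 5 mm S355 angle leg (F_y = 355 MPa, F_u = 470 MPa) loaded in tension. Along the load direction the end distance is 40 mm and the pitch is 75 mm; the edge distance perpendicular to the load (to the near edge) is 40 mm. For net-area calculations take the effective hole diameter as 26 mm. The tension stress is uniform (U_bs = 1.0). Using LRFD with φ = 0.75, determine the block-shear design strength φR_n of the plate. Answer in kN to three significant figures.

232 kN

Shear plane L_v = 40 + 3·75 = 265 mm; A_gv = 265 × 5 = 1325 mm².
A_nv = (265 − 3.5·26) × 5 = 870 mm².
A_nt = (40 − 0.5·26) × 5 = 135 mm².
0.6 F_u A_nv = 245.3 kN; 0.6 F_y A_gv = 282.2 kN → shear rupture governs the shear term.
R_n = 245.3 + 1.0 × 470 × 135 / 1000 = 308.8 kN.
Design strength φR_n = 0.75 × 308.8 = 232 kN.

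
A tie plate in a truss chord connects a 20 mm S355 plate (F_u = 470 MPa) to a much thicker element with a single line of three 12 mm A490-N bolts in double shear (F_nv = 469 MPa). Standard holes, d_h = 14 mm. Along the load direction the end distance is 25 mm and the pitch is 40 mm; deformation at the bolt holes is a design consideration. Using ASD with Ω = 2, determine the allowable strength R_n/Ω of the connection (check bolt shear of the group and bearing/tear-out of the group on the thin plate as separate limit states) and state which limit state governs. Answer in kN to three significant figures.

159 kN (bolt shear governs)

Bolt shear: A_b = π·12²/4 = 113.1 mm²; R_n = 469 × 113.1 × 3 × 2 / 1000 = 318.3 kN → 318.3 / 2 = 159 kN.
Bearing (1.2 l_c t F_u ≤ 2.4 d t F_u): upper limit = 2.4·12·20·470 / 1000 = 270.7 kN.
  Edge l_c = 25 − 14/2 = 18 → r_n = 203 kN; interior l_c = 40 − 14 = 26 → r_n = 270.7 kN.
  R_n,bearing = 1·203 + 2·270.7 = 744.5 kN → 744.5 / 2 = 372 kN.
Bolt shear governs: 159 kN.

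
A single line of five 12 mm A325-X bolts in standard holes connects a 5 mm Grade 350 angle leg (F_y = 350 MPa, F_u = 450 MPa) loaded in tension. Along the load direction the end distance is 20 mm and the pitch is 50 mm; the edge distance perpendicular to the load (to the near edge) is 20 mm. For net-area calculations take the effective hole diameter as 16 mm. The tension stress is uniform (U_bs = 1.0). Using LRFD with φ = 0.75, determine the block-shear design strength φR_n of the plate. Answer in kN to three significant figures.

Shear plane L_v = 20 + 4·50 = 220 mm; A_gv = 220 × 5 = 1100 mm².
A_nv = (220 − 4.5·16) × 5 = 740 mm².
A_nt = (20 − 0.5·16) × 5 = 60 mm².
0.6 F_u A_nv = 199.8 kN; 0.6 F_y A_gv = 231 kN → shear rupture governs the shear term.
R_n = 199.8 + 1.0 × 450 × 60 / 1000 = 226.8 kN.
Design strength φR_n = 0.75 × 226.8 = 170 kN.

170 kN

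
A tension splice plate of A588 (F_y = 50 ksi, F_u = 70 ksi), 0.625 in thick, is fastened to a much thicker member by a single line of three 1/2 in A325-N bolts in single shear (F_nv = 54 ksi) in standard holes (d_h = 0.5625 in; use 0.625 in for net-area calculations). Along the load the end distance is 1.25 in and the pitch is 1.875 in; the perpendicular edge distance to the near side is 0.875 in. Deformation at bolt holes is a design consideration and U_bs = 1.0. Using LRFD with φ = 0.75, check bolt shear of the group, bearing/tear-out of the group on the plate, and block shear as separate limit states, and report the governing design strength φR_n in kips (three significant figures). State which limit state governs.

23.9 kips (bolt shear governs)

Bolt shear: A_b = π·0.5²/4 = 0.1963 in²; R_n = 54 × 0.1963 × 3 × 1 = 31.81 kips → 0.75 × 31.81 = 23.9 kips.
Bearing: edge l_c = 0.9688, r_n = 50.86 kips; interior l_c = 1.312, r_n = 52.5 kips; R_n = 50.86 + 2·52.5 = 155.9 kips → 117 kips.
Block shear: A_gv = 3.125, A_nv = 2.148, A_nt = 0.3516 in²; R_n = min(0.6F_uA_nv, 0.6F_yA_gv) + U_bs·F_u·A_nt = 114.8 kips → 86.1 kips.
Bolt shear governs: 23.9 kips.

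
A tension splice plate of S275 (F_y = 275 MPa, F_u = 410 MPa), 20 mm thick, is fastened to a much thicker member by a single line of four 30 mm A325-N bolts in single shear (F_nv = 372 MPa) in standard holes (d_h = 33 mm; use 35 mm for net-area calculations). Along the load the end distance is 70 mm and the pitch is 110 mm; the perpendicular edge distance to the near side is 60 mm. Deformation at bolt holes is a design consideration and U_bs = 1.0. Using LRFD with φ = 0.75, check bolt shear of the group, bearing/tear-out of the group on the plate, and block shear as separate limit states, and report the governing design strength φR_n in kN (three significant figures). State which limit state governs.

Bolt shear: A_b = π·30²/4 = 706.9 mm²; R_n = 372 × 706.9 × 4 × 1 / 1000 = 1052 kN → 0.75 × 1052 = 789 kN.
Bearing: edge l_c = 53.5, r_n = 526.4 kN; interior l_c = 77, r_n = 590.4 kN; R_n = 526.4 + 3·590.4 = 2298 kN → 1720 kN.
Block shear: A_gv = 8000, A_nv = 5550, A_nt = 850 mm²; R_n = min(0.6F_uA_nv, 0.6F_yA_gv) + U_bs·F_u·A_nt = 1668 kN → 1250 kN.
Bolt shear governs: 789 kN.

789 kN (bolt shear governs)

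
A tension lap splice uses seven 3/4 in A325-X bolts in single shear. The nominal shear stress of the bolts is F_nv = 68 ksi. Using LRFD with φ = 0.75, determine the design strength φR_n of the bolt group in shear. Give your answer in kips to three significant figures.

A_b = π × 0.75² / 4 = 0.4418 in².
R_n = F_nv · A_b · n · n_s = 68 × 0.4418 × 7 × 1 = 210.3 kips.
Design strength φR_n = 0.75 × 210.3 = 158 kips.

158 kips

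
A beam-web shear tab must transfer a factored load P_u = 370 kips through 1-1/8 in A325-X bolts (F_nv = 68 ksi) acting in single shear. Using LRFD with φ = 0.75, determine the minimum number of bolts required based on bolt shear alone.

8 bolts

A_b = π·1.125²/4 = 0.994 in².
Per-bolt design strength φR_n = 0.75 × 68 × 0.994 × 1 = 50.69 kips.
n ≥ 370 / 50.69 = 7.299 → use 8 bolts.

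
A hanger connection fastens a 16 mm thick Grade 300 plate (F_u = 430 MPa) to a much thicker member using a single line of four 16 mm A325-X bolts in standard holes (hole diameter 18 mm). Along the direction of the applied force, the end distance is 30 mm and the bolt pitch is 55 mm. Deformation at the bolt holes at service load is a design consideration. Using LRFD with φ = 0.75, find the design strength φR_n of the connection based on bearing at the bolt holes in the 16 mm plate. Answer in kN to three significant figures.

724 kN

Per bolt r_n = 1.2 l_c t F_u ≤ 2.4 d t F_u; upper limit = 2.4 × 16 × 16 × 430 / 1000 = 264.2 kN.
Edge bolt: l_c = 30 − 18/2 = 21 mm → 1.2 × 21 × 16 × 430 / 1000 = 173.4 → r_n = 173.4 kN.
Interior bolts: l_c = 55 − 18 = 37 mm → 1.2 × 37 × 16 × 430 / 1000 = 305.5 → r_n = 264.2 kN.
R_n = 1 × 173.4 + 3 × 264.2 = 966 kN.
Design strength φR_n = 0.75 × 966 = 724 kN.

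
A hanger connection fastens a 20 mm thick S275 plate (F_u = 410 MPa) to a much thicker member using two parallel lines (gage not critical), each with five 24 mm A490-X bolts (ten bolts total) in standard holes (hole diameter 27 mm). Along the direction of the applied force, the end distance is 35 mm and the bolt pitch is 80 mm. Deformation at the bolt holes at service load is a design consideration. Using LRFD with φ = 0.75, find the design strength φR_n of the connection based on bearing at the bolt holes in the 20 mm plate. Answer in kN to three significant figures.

3150 kN

Per bolt r_n = 1.2 l_c t F_u ≤ 2.4 d t F_u; upper limit = 2.4 × 24 × 20 × 410 / 1000 = 472.3 kN.
Edge bolt: l_c = 35 − 27/2 = 21.5 mm → 1.2 × 21.5 × 20 × 410 / 1000 = 211.6 → r_n = 211.6 kN.
Interior bolts: l_c = 80 − 27 = 53 mm → 1.2 × 53 × 20 × 410 / 1000 = 521.5 → r_n = 472.3 kN.
R_n = 2 × 211.6 + 8 × 472.3 = 4202 kN.
Design strength φR_n = 0.75 × 4202 = 3150 kN.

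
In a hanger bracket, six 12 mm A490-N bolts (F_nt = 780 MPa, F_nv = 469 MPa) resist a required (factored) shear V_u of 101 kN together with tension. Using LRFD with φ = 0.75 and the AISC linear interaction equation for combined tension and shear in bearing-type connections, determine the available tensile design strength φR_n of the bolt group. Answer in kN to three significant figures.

348 kN

A_b = π·12²/4 = 113.1 mm²; f_rv = 101 × 1000 / (6 × 113.1) = 148.8 MPa.
F'_nt = 1.3 F_nt − (F_nt / φF_nv) f_rv = 1.3·780 − (780/(0.75·469))·148.8 = 684 MPa, capped at F_nt → F'_nt = 684 MPa.
R_n = F'_nt · A_b · n = 684 × 113.1 × 6 / 1000 = 464.1 kN.
Design strength φR_n = 0.75 × 464.1 = 348 kN.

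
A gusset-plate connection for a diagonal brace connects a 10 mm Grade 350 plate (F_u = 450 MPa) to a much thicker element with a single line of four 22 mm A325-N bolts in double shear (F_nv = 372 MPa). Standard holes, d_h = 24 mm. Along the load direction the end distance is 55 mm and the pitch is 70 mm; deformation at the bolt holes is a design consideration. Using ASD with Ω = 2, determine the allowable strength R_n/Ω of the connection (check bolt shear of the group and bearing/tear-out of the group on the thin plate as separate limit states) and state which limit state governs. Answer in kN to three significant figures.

472 kN (bearing governs)

Bolt shear: A_b = π·22²/4 = 380.1 mm²; R_n = 372 × 380.1 × 4 × 2 / 1000 = 1131 kN → 1131 / 2 = 566 kN.
Bearing (1.2 l_c t F_u ≤ 2.4 d t F_u): upper limit = 2.4·22·10·450 / 1000 = 237.6 kN.
  Edge l_c = 55 − 24/2 = 43 → r_n = 232.2 kN; interior l_c = 70 − 24 = 46 → r_n = 237.6 kN.
  R_n,bearing = 1·232.2 + 3·237.6 = 945 kN → 945 / 2 = 472 kN.
Bearing governs: 472 kN.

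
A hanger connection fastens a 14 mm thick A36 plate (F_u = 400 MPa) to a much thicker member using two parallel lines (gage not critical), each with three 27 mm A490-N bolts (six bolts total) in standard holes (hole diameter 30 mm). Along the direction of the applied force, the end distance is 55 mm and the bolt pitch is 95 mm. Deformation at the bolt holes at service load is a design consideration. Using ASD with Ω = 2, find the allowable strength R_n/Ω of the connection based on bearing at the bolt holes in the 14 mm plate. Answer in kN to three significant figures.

995 kN

Per bolt r_n = 1.2 l_c t F_u ≤ 2.4 d t F_u; upper limit = 2.4 × 27 × 14 × 400 / 1000 = 362.9 kN.
Edge bolt: l_c = 55 − 30/2 = 40 mm → 1.2 × 40 × 14 × 400 / 1000 = 268.8 → r_n = 268.8 kN.
Interior bolts: l_c = 95 − 30 = 65 mm → 1.2 × 65 × 14 × 400 / 1000 = 436.8 → r_n = 362.9 kN.
R_n = 2 × 268.8 + 4 × 362.9 = 1989 kN.
Allowable strength R_n/Ω = 1989 / 2 = 995 kN.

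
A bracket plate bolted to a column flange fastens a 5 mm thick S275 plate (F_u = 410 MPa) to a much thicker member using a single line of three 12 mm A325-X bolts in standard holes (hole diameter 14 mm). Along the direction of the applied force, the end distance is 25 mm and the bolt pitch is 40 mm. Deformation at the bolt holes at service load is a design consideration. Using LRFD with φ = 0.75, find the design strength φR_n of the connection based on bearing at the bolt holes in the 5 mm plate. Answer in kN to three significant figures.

Per bolt r_n = 1.2 l_c t F_u ≤ 2.4 d t F_u; upper limit = 2.4 × 12 × 5 × 410 / 1000 = 59.04 kN.
Edge bolt: l_c = 25 − 14/2 = 18 mm → 1.2 × 18 × 5 × 410 / 1000 = 44.28 → r_n = 44.28 kN.
Interior bolts: l_c = 40 − 14 = 26 mm → 1.2 × 26 × 5 × 410 / 1000 = 63.96 → r_n = 59.04 kN.
R_n = 1 × 44.28 + 2 × 59.04 = 162.4 kN.
Design strength φR_n = 0.75 × 162.4 = 122 kN.

122 kN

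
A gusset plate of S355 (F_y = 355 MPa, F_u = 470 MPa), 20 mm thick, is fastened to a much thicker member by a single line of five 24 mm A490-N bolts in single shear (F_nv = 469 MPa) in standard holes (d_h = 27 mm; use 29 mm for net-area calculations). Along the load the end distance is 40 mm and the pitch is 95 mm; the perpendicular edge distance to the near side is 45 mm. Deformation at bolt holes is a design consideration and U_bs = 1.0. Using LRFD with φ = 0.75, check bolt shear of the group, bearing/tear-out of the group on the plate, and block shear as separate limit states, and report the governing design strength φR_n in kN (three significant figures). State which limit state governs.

Bolt shear: A_b = π·24²/4 = 452.4 mm²; R_n = 469 × 452.4 × 5 × 1 / 1000 = 1061 kN → 0.75 × 1061 = 796 kN.
Bearing: edge l_c = 26.5, r_n = 298.9 kN; interior l_c = 68, r_n = 541.4 kN; R_n = 298.9 + 4·541.4 = 2465 kN → 1850 kN.
Block shear: A_gv = 8400, A_nv = 5790, A_nt = 610 mm²; R_n = min(0.6F_uA_nv, 0.6F_yA_gv) + U_bs·F_u·A_nt = 1919 kN → 1440 kN.
Bolt shear governs: 796 kN.

796 kN (bolt shear governs)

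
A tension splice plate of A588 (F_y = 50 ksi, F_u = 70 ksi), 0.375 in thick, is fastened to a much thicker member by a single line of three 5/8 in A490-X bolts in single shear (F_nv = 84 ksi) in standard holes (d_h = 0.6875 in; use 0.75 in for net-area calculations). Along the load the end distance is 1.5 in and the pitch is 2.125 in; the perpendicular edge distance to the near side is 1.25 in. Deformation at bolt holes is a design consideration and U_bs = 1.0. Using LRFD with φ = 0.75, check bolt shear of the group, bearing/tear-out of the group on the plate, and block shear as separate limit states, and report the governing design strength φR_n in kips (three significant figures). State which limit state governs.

58 kips (bolt shear governs)

Bolt shear: A_b = π·0.625²/4 = 0.3068 in²; R_n = 84 × 0.3068 × 3 × 1 = 77.31 kips → 0.75 × 77.31 = 58 kips.
Bearing: edge l_c = 1.156, r_n = 36.42 kips; interior l_c = 1.438, r_n = 39.38 kips; R_n = 36.42 + 2·39.38 = 115.2 kips → 86.4 kips.
Block shear: A_gv = 2.156, A_nv = 1.453, A_nt = 0.3281 in²; R_n = min(0.6F_uA_nv, 0.6F_yA_gv) + U_bs·F_u·A_nt = 84 kips → 63 kips.
Bolt shear governs: 58 kips.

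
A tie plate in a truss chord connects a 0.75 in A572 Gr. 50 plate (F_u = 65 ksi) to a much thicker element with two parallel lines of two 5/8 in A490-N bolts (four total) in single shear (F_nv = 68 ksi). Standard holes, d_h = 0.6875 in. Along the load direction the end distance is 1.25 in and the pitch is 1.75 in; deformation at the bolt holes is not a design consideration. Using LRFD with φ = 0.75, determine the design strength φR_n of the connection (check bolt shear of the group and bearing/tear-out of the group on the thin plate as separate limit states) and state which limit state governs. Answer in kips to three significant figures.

62.6 kips (bolt shear governs)

Bolt shear: A_b = π·0.625²/4 = 0.3068 in²; R_n = 68 × 0.3068 × 4 × 1 = 83.45 kips → 0.75 × 83.45 = 62.6 kips.
Bearing (1.5 l_c t F_u ≤ 3.0 d t F_u): upper limit = 3.0·0.625·0.75·65 = 91.41 kips.
  Edge l_c = 1.25 − 0.6875/2 = 0.9062 → r_n = 66.27 kips; interior l_c = 1.75 − 0.6875 = 1.062 → r_n = 77.7 kips.
  R_n,bearing = 2·66.27 + 2·77.7 = 287.9 kips → 0.75 × 287.9 = 216 kips.
Bolt shear governs: 62.6 kips.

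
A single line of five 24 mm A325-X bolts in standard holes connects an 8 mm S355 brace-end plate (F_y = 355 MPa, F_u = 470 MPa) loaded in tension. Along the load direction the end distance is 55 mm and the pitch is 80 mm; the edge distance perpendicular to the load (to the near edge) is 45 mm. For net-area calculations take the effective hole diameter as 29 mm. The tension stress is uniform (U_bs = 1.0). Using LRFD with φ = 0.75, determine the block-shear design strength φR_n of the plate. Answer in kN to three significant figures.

Shear plane L_v = 55 + 4·80 = 375 mm; A_gv = 375 × 8 = 3000 mm².
A_nv = (375 − 4.5·29) × 8 = 1956 mm².
A_nt = (45 − 0.5·29) × 8 = 244 mm².
0.6 F_u A_nv = 551.6 kN; 0.6 F_y A_gv = 639 kN → shear rupture governs the shear term.
R_n = 551.6 + 1.0 × 470 × 244 / 1000 = 666.3 kN.
Design strength φR_n = 0.75 × 666.3 = 500 kN.

500 kN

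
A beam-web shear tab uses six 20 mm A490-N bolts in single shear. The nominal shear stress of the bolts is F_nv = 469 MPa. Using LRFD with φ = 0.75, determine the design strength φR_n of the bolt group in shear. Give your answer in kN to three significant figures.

A_b = π × 20² / 4 = 314.2 mm².
R_n = F_nv · A_b · n · n_s = 469 × 314.2 × 6 × 1 / 1000 = 884 kN.
Design strength φR_n = 0.75 × 884 = 663 kN.

663 kN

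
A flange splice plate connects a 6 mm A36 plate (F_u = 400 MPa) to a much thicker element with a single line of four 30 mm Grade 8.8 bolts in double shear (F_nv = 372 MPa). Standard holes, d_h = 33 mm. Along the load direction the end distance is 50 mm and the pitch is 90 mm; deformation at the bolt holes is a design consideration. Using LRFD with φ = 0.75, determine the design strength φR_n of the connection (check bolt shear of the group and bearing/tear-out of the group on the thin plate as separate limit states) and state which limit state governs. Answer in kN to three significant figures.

Bolt shear: A_b = π·30²/4 = 706.9 mm²; R_n = 372 × 706.9 × 4 × 2 / 1000 = 2104 kN → 0.75 × 2104 = 1580 kN.
Bearing (1.2 l_c t F_u ≤ 2.4 d t F_u): upper limit = 2.4·30·6·400 / 1000 = 172.8 kN.
  Edge l_c = 50 − 33/2 = 33.5 → r_n = 96.48 kN; interior l_c = 90 − 33 = 57 → r_n = 164.2 kN.
  R_n,bearing = 1·96.48 + 3·164.2 = 589 kN → 0.75 × 589 = 442 kN.
Bearing governs: 442 kN.

442 kN (bearing governs)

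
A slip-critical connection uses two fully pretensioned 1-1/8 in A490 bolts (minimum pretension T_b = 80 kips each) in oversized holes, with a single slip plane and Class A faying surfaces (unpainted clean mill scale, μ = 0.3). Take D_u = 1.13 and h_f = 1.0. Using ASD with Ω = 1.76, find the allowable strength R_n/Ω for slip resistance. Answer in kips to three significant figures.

R_n = μ · D_u · h_f · T_b · n_s · n_b = 0.3 × 1.13 × 1.0 × 80 × 1 × 2 = 54.24 kips.
Allowable strength R_n/Ω = 54.24 / 1.76 = 30.8 kips.

30.8 kips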